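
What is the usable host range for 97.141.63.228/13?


Network: 97.136.0.0
Broadcast: 97.143.255.255
First usable = network + 1
Last usable = broadcast - 1
Range: 97.136.0.1 to 97.143.255.254


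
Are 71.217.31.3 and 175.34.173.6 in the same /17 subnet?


Mask: 255.255.128.0
71.217.31.3 AND mask = 71.217.0.0
175.34.173.6 AND mask = 175.34.128.0
No, different subnets (71.217.0.0 vs 175.34.128.0)


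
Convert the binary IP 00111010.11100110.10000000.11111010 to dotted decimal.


00111010 = 58
11100110 = 230
10000000 = 128
11111010 = 250
IP: 58.230.128.250


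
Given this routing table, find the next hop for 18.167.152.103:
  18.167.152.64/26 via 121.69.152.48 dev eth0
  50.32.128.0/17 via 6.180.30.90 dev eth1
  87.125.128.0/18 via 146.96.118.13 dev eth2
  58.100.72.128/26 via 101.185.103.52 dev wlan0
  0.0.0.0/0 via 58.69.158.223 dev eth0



Longest prefix match for 18.167.152.103:
  /26 18.167.152.64: MATCH
  /17 50.32.128.0: no
  /18 87.125.128.0: no
  /26 58.100.72.128: no
  /0 0.0.0.0: MATCH
Selected: next-hop 121.69.152.48 via eth0 (matched /26)


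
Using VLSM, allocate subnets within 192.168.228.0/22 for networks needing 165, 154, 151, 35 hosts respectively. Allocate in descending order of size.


165 hosts -> /24 (254 usable): 192.168.228.0/24
154 hosts -> /24 (254 usable): 192.168.229.0/24
151 hosts -> /24 (254 usable): 192.168.230.0/24
35 hosts -> /26 (62 usable): 192.168.231.0/26
Allocation: 192.168.228.0/24 (165 hosts, 254 usable); 192.168.229.0/24 (154 hosts, 254 usable); 192.168.230.0/24 (151 hosts, 254 usable); 192.168.231.0/26 (35 hosts, 62 usable)


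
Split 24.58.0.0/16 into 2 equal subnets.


New prefix = 16 + 1 = 17
Each subnet has 32768 addresses
  24.58.0.0/17
  24.58.128.0/17
Subnets: 24.58.0.0/17, 24.58.128.0/17


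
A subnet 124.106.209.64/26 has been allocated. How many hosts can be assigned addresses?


Host bits = 32 - 26 = 6
Total addresses = 2^6 = 64
Usable = total - 2 (network and broadcast)
Usable hosts: 62


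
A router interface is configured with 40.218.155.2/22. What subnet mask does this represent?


/22 means 22 network bits, 10 host bits
Binary: 11111111111111111111110000000000
Mask: 255.255.252.0


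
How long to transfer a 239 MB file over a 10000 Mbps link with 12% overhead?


Effective throughput = 10000 * (1 - 12/100) = 8800 Mbps
File size in Mb = 239 * 8 = 1912 Mb
Time = 1912 / 8800
Time = 0.2173 seconds


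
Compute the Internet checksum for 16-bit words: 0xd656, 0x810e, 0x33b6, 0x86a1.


Sum all words (with carry folding):
+ 0xd656 = 0xd656
+ 0x810e = 0x5765
+ 0x33b6 = 0x8b1b
+ 0x86a1 = 0x11bd
One's complement: ~0x11bd
Checksum = 0xee42


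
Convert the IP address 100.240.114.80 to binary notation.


100 = 01100100
240 = 11110000
114 = 01110010
80 = 01010000
Binary: 01100100.11110000.01110010.01010000


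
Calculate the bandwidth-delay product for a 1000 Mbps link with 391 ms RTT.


BDP = bandwidth * RTT
= 1000 Mbps * 391 ms
= 1000 * 1e6 * 391 / 1000 bits
= 391000000 bits
= 48875000 bytes
= 47729.4922 KB
BDP = 391000000 bits (48875000 bytes)


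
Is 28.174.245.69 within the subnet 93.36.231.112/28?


Subnet network: 93.36.231.112
Test IP AND mask: 28.174.245.64
No, 28.174.245.69 is not in 93.36.231.112/28


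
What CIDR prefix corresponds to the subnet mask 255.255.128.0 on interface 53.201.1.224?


Binary: 11111111.11111111.10000000.00000000
Count leading 1s
Prefix: /17


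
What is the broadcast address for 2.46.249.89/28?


Network: 2.46.249.80/28
Host bits = 4
Set all host bits to 1:
Broadcast: 2.46.249.95


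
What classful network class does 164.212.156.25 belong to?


First octet: 164
Binary: 10100100
10xxxxxx -> Class B (128-191)
Class B, default mask 255.255.0.0 (/16)


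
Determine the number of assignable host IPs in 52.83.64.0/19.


Host bits = 32 - 19 = 13
Total addresses = 2^13 = 8192
Usable = total - 2 (network and broadcast)
Usable hosts: 8190


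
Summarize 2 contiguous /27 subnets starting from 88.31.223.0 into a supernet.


Original prefix: /27
Number of subnets: 2 = 2^1
New prefix = 27 - 1 = 26
Supernet: 88.31.223.0/26


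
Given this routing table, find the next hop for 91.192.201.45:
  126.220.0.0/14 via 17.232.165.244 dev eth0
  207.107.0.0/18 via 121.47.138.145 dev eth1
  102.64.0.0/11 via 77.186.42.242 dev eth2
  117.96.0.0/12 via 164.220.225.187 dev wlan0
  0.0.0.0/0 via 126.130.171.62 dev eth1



Longest prefix match for 91.192.201.45:
  /14 126.220.0.0: no
  /18 207.107.0.0: no
  /11 102.64.0.0: no
  /12 117.96.0.0: no
  /0 0.0.0.0: MATCH
Selected: next-hop 126.130.171.62 via eth1 (matched /0)


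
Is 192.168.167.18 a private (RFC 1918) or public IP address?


RFC 1918 private ranges:
  10.0.0.0/8 (10.0.0.0 - 10.255.255.255)
  172.16.0.0/12 (172.16.0.0 - 172.31.255.255)
  192.168.0.0/16 (192.168.0.0 - 192.168.255.255)
Private (in 192.168.0.0/16)


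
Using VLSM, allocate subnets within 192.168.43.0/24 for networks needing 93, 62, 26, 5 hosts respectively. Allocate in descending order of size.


93 hosts -> /25 (126 usable): 192.168.43.0/25
62 hosts -> /26 (62 usable): 192.168.43.128/26
26 hosts -> /27 (30 usable): 192.168.43.192/27
5 hosts -> /29 (6 usable): 192.168.43.224/29
Allocation: 192.168.43.0/25 (93 hosts, 126 usable); 192.168.43.128/26 (62 hosts, 62 usable); 192.168.43.192/27 (26 hosts, 30 usable); 192.168.43.224/29 (5 hosts, 6 usable)


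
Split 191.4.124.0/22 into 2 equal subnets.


New prefix = 22 + 1 = 23
Each subnet has 512 addresses
  191.4.124.0/23
  191.4.126.0/23
Subnets: 191.4.124.0/23, 191.4.126.0/23


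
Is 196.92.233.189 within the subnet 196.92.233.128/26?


Subnet network: 196.92.233.128
Test IP AND mask: 196.92.233.128
Yes, 196.92.233.189 is in 196.92.233.128/26


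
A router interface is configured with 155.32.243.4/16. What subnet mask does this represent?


/16 means 16 network bits, 16 host bits
Binary: 11111111111111110000000000000000
Mask: 255.255.0.0


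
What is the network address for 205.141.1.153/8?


IP:   11001101.10001101.00000001.10011001
Mask: 11111111.00000000.00000000.00000000
AND operation:
Net:  11001101.00000000.00000000.00000000
Network: 205.0.0.0/8


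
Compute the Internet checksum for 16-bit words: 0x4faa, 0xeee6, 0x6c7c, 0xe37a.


Sum all words (with carry folding):
+ 0x4faa = 0x4faa
+ 0xeee6 = 0x3e91
+ 0x6c7c = 0xab0d
+ 0xe37a = 0x8e88
One's complement: ~0x8e88
Checksum = 0x7177


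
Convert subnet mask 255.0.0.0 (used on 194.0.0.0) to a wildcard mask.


Subnet mask: 255.0.0.0
Wildcard = 255.255.255.255 - subnet mask
255 - 255 = 0
255 - 0 = 255
255 - 0 = 255
255 - 0 = 255
Wildcard: 0.255.255.255


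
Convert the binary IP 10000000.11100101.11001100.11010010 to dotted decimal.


10000000 = 128
11100101 = 229
11001100 = 204
11010010 = 210
IP: 128.229.204.210


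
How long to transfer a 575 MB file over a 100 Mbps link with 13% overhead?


Effective throughput = 100 * (1 - 13/100) = 87 Mbps
File size in Mb = 575 * 8 = 4600 Mb
Time = 4600 / 87
Time = 52.8736 seconds


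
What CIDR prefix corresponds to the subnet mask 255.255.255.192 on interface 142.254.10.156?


Binary: 11111111.11111111.11111111.11000000
Count leading 1s
Prefix: /26


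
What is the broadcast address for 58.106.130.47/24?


Network: 58.106.130.0/24
Host bits = 8
Set all host bits to 1:
Broadcast: 58.106.130.255


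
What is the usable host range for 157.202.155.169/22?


Network: 157.202.152.0
Broadcast: 157.202.155.255
First usable = network + 1
Last usable = broadcast - 1
Range: 157.202.152.1 to 157.202.155.254


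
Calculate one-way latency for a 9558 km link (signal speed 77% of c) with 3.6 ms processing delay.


Speed = 0.77 * 3e5 km/s = 231000 km/s
Propagation delay = 9558 / 231000 = 0.0414 s = 41.3766 ms
Processing delay = 3.6 ms
Total one-way latency = 44.9766 ms


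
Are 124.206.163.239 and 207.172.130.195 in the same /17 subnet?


Mask: 255.255.128.0
124.206.163.239 AND mask = 124.206.128.0
207.172.130.195 AND mask = 207.172.128.0
No, different subnets (124.206.128.0 vs 207.172.128.0)


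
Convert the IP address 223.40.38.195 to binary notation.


223 = 11011111
40 = 00101000
38 = 00100110
195 = 11000011
Binary: 11011111.00101000.00100110.11000011


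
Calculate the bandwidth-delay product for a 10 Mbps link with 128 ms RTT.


BDP = bandwidth * RTT
= 10 Mbps * 128 ms
= 10 * 1e6 * 128 / 1000 bits
= 1280000 bits
= 160000 bytes
= 156.25 KB
BDP = 1280000 bits (160000 bytes)


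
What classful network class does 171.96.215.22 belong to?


First octet: 171
Binary: 10101011
10xxxxxx -> Class B (128-191)
Class B, default mask 255.255.0.0 (/16)


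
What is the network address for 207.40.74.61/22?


IP:   11001111.00101000.01001010.00111101
Mask: 11111111.11111111.11111100.00000000
AND operation:
Net:  11001111.00101000.01001000.00000000
Network: 207.40.72.0/22


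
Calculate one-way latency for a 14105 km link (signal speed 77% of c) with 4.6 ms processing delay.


Speed = 0.77 * 3e5 km/s = 231000 km/s
Propagation delay = 14105 / 231000 = 0.0611 s = 61.0606 ms
Processing delay = 4.6 ms
Total one-way latency = 65.6606 ms


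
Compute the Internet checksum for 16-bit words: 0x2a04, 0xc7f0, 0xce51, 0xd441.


Sum all words (with carry folding):
+ 0x2a04 = 0x2a04
+ 0xc7f0 = 0xf1f4
+ 0xce51 = 0xc046
+ 0xd441 = 0x9488
One's complement: ~0x9488
Checksum = 0x6b77


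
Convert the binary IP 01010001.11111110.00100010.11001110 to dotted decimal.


01010001 = 81
11111110 = 254
00100010 = 34
11001110 = 206
IP: 81.254.34.206


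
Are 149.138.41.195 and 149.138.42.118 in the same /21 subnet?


Mask: 255.255.248.0
149.138.41.195 AND mask = 149.138.40.0
149.138.42.118 AND mask = 149.138.40.0
Yes, same subnet (149.138.40.0)


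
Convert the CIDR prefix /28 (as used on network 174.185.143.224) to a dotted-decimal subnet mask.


/28 means 28 network bits, 4 host bits
Binary: 11111111111111111111111111110000
Mask: 255.255.255.240


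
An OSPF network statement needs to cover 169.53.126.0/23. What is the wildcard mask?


Subnet mask: 255.255.254.0
Wildcard = 255.255.255.255 - subnet mask
255 - 255 = 0
255 - 255 = 0
255 - 254 = 1
255 - 0 = 255
Wildcard: 0.0.1.255


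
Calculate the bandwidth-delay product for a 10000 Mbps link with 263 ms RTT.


BDP = bandwidth * RTT
= 10000 Mbps * 263 ms
= 10000 * 1e6 * 263 / 1000 bits
= 2630000000 bits
= 328750000 bytes
= 321044.9219 KB
BDP = 2630000000 bits (328750000 bytes)


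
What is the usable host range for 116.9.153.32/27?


Network: 116.9.153.32
Broadcast: 116.9.153.63
First usable = network + 1
Last usable = broadcast - 1
Range: 116.9.153.33 to 116.9.153.62


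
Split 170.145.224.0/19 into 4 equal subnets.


New prefix = 19 + 2 = 21
Each subnet has 2048 addresses
  170.145.224.0/21
  170.145.232.0/21
  170.145.240.0/21
  170.145.248.0/21
Subnets: 170.145.224.0/21, 170.145.232.0/21, 170.145.240.0/21, 170.145.248.0/21


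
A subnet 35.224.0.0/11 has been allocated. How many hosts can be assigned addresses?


Host bits = 32 - 11 = 21
Total addresses = 2^21 = 2097152
Usable = total - 2 (network and broadcast)
Usable hosts: 2097150


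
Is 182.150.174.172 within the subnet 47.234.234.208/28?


Subnet network: 47.234.234.208
Test IP AND mask: 182.150.174.160
No, 182.150.174.172 is not in 47.234.234.208/28


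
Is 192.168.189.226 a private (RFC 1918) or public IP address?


RFC 1918 private ranges:
  10.0.0.0/8 (10.0.0.0 - 10.255.255.255)
  172.16.0.0/12 (172.16.0.0 - 172.31.255.255)
  192.168.0.0/16 (192.168.0.0 - 192.168.255.255)
Private (in 192.168.0.0/16)


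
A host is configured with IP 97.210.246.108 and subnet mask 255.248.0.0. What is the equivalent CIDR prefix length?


Binary: 11111111.11111000.00000000.00000000
Count leading 1s
Prefix: /13


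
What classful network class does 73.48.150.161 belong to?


First octet: 73
Binary: 01001001
0xxxxxxx -> Class A (1-126)
Class A, default mask 255.0.0.0 (/8)


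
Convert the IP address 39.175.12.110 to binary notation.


39 = 00100111
175 = 10101111
12 = 00001100
110 = 01101110
Binary: 00100111.10101111.00001100.01101110


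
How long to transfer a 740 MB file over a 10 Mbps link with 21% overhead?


Effective throughput = 10 * (1 - 21/100) = 7.9 Mbps
File size in Mb = 740 * 8 = 5920 Mb
Time = 5920 / 7.9
Time = 749.3671 seconds


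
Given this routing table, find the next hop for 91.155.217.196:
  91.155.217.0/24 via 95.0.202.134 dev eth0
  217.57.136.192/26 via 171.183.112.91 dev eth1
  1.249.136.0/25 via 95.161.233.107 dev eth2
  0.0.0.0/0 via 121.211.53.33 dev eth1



Longest prefix match for 91.155.217.196:
  /24 91.155.217.0: MATCH
  /26 217.57.136.192: no
  /25 1.249.136.0: no
  /0 0.0.0.0: MATCH
Selected: next-hop 95.0.202.134 via eth0 (matched /24)


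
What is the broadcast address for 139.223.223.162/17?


Network: 139.223.128.0/17
Host bits = 15
Set all host bits to 1:
Broadcast: 139.223.255.255


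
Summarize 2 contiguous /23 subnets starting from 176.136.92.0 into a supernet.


Original prefix: /23
Number of subnets: 2 = 2^1
New prefix = 23 - 1 = 22
Supernet: 176.136.92.0/22


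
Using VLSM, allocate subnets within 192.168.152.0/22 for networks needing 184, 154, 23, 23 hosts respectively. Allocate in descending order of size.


184 hosts -> /24 (254 usable): 192.168.152.0/24
154 hosts -> /24 (254 usable): 192.168.153.0/24
23 hosts -> /27 (30 usable): 192.168.154.0/27
23 hosts -> /27 (30 usable): 192.168.154.32/27
Allocation: 192.168.152.0/24 (184 hosts, 254 usable); 192.168.153.0/24 (154 hosts, 254 usable); 192.168.154.0/27 (23 hosts, 30 usable); 192.168.154.32/27 (23 hosts, 30 usable)


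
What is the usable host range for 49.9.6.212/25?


Network: 49.9.6.128
Broadcast: 49.9.6.255
First usable = network + 1
Last usable = broadcast - 1
Range: 49.9.6.129 to 49.9.6.254


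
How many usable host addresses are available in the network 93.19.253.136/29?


Host bits = 32 - 29 = 3
Total addresses = 2^3 = 8
Usable = total - 2 (network and broadcast)
Usable hosts: 6


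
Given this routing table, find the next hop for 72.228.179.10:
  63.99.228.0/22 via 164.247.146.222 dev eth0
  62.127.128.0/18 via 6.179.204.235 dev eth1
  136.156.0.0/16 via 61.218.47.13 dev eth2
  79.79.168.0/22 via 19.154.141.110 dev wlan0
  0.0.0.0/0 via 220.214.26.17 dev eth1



Longest prefix match for 72.228.179.10:
  /22 63.99.228.0: no
  /18 62.127.128.0: no
  /16 136.156.0.0: no
  /22 79.79.168.0: no
  /0 0.0.0.0: MATCH
Selected: next-hop 220.214.26.17 via eth1 (matched /0)


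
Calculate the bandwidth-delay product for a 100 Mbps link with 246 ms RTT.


BDP = bandwidth * RTT
= 100 Mbps * 246 ms
= 100 * 1e6 * 246 / 1000 bits
= 24600000 bits
= 3075000 bytes
= 3002.9297 KB
BDP = 24600000 bits (3075000 bytes)


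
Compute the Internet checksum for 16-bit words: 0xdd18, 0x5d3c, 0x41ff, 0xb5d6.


Sum all words (with carry folding):
+ 0xdd18 = 0xdd18
+ 0x5d3c = 0x3a55
+ 0x41ff = 0x7c54
+ 0xb5d6 = 0x322b
One's complement: ~0x322b
Checksum = 0xcdd4


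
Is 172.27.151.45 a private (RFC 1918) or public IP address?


RFC 1918 private ranges:
  10.0.0.0/8 (10.0.0.0 - 10.255.255.255)
  172.16.0.0/12 (172.16.0.0 - 172.31.255.255)
  192.168.0.0/16 (192.168.0.0 - 192.168.255.255)
Private (in 172.16.0.0/12)


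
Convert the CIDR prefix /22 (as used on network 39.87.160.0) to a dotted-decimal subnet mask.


/22 means 22 network bits, 10 host bits
Binary: 11111111111111111111110000000000
Mask: 255.255.252.0


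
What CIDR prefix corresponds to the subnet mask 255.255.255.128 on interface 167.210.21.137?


Binary: 11111111.11111111.11111111.10000000
Count leading 1s
Prefix: /25


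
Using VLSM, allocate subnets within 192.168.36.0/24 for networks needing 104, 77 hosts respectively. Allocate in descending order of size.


104 hosts -> /25 (126 usable): 192.168.36.0/25
77 hosts -> /25 (126 usable): 192.168.36.128/25
Allocation: 192.168.36.0/25 (104 hosts, 126 usable); 192.168.36.128/25 (77 hosts, 126 usable)


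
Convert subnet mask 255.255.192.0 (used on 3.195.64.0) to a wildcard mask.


Subnet mask: 255.255.192.0
Wildcard = 255.255.255.255 - subnet mask
255 - 255 = 0
255 - 255 = 0
255 - 192 = 63
255 - 0 = 255
Wildcard: 0.0.63.255


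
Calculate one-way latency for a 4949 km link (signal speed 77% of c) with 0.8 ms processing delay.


Speed = 0.77 * 3e5 km/s = 231000 km/s
Propagation delay = 4949 / 231000 = 0.0214 s = 21.4242 ms
Processing delay = 0.8 ms
Total one-way latency = 22.2242 ms


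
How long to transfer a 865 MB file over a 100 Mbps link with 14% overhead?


Effective throughput = 100 * (1 - 14/100) = 86 Mbps
File size in Mb = 865 * 8 = 6920 Mb
Time = 6920 / 86
Time = 80.4651 seconds


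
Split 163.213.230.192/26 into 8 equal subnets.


New prefix = 26 + 3 = 29
Each subnet has 8 addresses
  163.213.230.192/29
  163.213.230.200/29
  163.213.230.208/29
  163.213.230.216/29
  163.213.230.224/29
  163.213.230.232/29
  163.213.230.240/29
  163.213.230.248/29
Subnets: 163.213.230.192/29, 163.213.230.200/29, 163.213.230.208/29, 163.213.230.216/29, 163.213.230.224/29, 163.213.230.232/29, 163.213.230.240/29, 163.213.230.248/29


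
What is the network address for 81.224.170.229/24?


IP:   01010001.11100000.10101010.11100101
Mask: 11111111.11111111.11111111.00000000
AND operation:
Net:  01010001.11100000.10101010.00000000
Network: 81.224.170.0/24


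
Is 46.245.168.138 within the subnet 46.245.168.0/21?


Subnet network: 46.245.168.0
Test IP AND mask: 46.245.168.0
Yes, 46.245.168.138 is in 46.245.168.0/21


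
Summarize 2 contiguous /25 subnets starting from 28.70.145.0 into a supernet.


Original prefix: /25
Number of subnets: 2 = 2^1
New prefix = 25 - 1 = 24
Supernet: 28.70.145.0/24


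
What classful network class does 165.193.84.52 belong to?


First octet: 165
Binary: 10100101
10xxxxxx -> Class B (128-191)
Class B, default mask 255.255.0.0 (/16)


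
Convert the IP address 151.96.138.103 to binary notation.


151 = 10010111
96 = 01100000
138 = 10001010
103 = 01100111
Binary: 10010111.01100000.10001010.01100111


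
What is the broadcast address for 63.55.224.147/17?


Network: 63.55.128.0/17
Host bits = 15
Set all host bits to 1:
Broadcast: 63.55.255.255


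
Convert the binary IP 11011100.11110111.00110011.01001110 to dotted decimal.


11011100 = 220
11110111 = 247
00110011 = 51
01001110 = 78
IP: 220.247.51.78


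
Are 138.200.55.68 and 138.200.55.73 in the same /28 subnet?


Mask: 255.255.255.240
138.200.55.68 AND mask = 138.200.55.64
138.200.55.73 AND mask = 138.200.55.64
Yes, same subnet (138.200.55.64)


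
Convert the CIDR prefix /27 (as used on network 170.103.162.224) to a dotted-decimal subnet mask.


/27 means 27 network bits, 5 host bits
Binary: 11111111111111111111111111100000
Mask: 255.255.255.224


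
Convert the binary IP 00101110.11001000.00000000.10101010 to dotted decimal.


00101110 = 46
11001000 = 200
00000000 = 0
10101010 = 170
IP: 46.200.0.170


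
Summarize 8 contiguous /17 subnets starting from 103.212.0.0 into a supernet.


Original prefix: /17
Number of subnets: 8 = 2^3
New prefix = 17 - 3 = 14
Supernet: 103.212.0.0/14


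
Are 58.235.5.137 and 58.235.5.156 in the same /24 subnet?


Mask: 255.255.255.0
58.235.5.137 AND mask = 58.235.5.0
58.235.5.156 AND mask = 58.235.5.0
Yes, same subnet (58.235.5.0)


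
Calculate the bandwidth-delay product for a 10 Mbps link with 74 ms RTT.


BDP = bandwidth * RTT
= 10 Mbps * 74 ms
= 10 * 1e6 * 74 / 1000 bits
= 740000 bits
= 92500 bytes
= 90.332 KB
BDP = 740000 bits (92500 bytes)


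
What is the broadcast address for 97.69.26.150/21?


Network: 97.69.24.0/21
Host bits = 11
Set all host bits to 1:
Broadcast: 97.69.31.255


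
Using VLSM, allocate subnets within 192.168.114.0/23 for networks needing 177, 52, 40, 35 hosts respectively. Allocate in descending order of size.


177 hosts -> /24 (254 usable): 192.168.114.0/24
52 hosts -> /26 (62 usable): 192.168.115.0/26
40 hosts -> /26 (62 usable): 192.168.115.64/26
35 hosts -> /26 (62 usable): 192.168.115.128/26
Allocation: 192.168.114.0/24 (177 hosts, 254 usable); 192.168.115.0/26 (52 hosts, 62 usable); 192.168.115.64/26 (40 hosts, 62 usable); 192.168.115.128/26 (35 hosts, 62 usable)


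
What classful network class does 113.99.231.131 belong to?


First octet: 113
Binary: 01110001
0xxxxxxx -> Class A (1-126)
Class A, default mask 255.0.0.0 (/8)


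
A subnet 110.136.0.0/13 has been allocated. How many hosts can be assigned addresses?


Host bits = 32 - 13 = 19
Total addresses = 2^19 = 524288
Usable = total - 2 (network and broadcast)
Usable hosts: 524286


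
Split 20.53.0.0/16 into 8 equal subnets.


New prefix = 16 + 3 = 19
Each subnet has 8192 addresses
  20.53.0.0/19
  20.53.32.0/19
  20.53.64.0/19
  20.53.96.0/19
  20.53.128.0/19
  20.53.160.0/19
  20.53.192.0/19
  20.53.224.0/19
Subnets: 20.53.0.0/19, 20.53.32.0/19, 20.53.64.0/19, 20.53.96.0/19, 20.53.128.0/19, 20.53.160.0/19, 20.53.192.0/19, 20.53.224.0/19


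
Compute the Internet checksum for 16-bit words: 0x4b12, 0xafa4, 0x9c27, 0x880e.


Sum all words (with carry folding):
+ 0x4b12 = 0x4b12
+ 0xafa4 = 0xfab6
+ 0x9c27 = 0x96de
+ 0x880e = 0x1eed
One's complement: ~0x1eed
Checksum = 0xe112


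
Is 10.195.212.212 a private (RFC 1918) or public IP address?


RFC 1918 private ranges:
  10.0.0.0/8 (10.0.0.0 - 10.255.255.255)
  172.16.0.0/12 (172.16.0.0 - 172.31.255.255)
  192.168.0.0/16 (192.168.0.0 - 192.168.255.255)
Private (in 10.0.0.0/8)


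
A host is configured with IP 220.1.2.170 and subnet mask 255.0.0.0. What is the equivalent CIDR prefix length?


Binary: 11111111.00000000.00000000.00000000
Count leading 1s
Prefix: /8


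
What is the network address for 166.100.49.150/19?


IP:   10100110.01100100.00110001.10010110
Mask: 11111111.11111111.11100000.00000000
AND operation:
Net:  10100110.01100100.00100000.00000000
Network: 166.100.32.0/19


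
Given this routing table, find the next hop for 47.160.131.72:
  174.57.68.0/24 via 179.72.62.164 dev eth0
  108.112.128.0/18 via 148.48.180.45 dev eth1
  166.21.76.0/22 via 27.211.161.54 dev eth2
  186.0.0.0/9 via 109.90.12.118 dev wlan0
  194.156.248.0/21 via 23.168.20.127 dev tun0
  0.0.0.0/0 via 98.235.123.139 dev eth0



Longest prefix match for 47.160.131.72:
  /24 174.57.68.0: no
  /18 108.112.128.0: no
  /22 166.21.76.0: no
  /9 186.0.0.0: no
  /21 194.156.248.0: no
  /0 0.0.0.0: MATCH
Selected: next-hop 98.235.123.139 via eth0 (matched /0)


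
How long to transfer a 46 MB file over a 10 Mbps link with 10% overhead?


Effective throughput = 10 * (1 - 10/100) = 9 Mbps
File size in Mb = 46 * 8 = 368 Mb
Time = 368 / 9
Time = 40.8889 seconds


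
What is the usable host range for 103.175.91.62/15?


Network: 103.174.0.0
Broadcast: 103.175.255.255
First usable = network + 1
Last usable = broadcast - 1
Range: 103.174.0.1 to 103.175.255.254


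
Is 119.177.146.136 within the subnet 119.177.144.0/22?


Subnet network: 119.177.144.0
Test IP AND mask: 119.177.144.0
Yes, 119.177.146.136 is in 119.177.144.0/22


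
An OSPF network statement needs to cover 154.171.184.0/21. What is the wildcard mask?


Subnet mask: 255.255.248.0
Wildcard = 255.255.255.255 - subnet mask
255 - 255 = 0
255 - 255 = 0
255 - 248 = 7
255 - 0 = 255
Wildcard: 0.0.7.255


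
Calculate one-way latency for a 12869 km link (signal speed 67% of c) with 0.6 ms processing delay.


Speed = 0.67 * 3e5 km/s = 201000 km/s
Propagation delay = 12869 / 201000 = 0.064 s = 64.0249 ms
Processing delay = 0.6 ms
Total one-way latency = 64.6249 ms


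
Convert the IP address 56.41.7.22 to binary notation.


56 = 00111000
41 = 00101001
7 = 00000111
22 = 00010110
Binary: 00111000.00101001.00000111.00010110


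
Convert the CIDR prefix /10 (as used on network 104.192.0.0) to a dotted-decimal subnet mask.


/10 means 10 network bits, 22 host bits
Binary: 11111111110000000000000000000000
Mask: 255.192.0.0


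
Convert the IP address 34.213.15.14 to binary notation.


34 = 00100010
213 = 11010101
15 = 00001111
14 = 00001110
Binary: 00100010.11010101.00001111.00001110


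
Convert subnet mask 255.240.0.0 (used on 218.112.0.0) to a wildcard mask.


Subnet mask: 255.240.0.0
Wildcard = 255.255.255.255 - subnet mask
255 - 255 = 0
255 - 240 = 15
255 - 0 = 255
255 - 0 = 255
Wildcard: 0.15.255.255


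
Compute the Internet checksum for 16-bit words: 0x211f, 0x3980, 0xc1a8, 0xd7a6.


Sum all words (with carry folding):
+ 0x211f = 0x211f
+ 0x3980 = 0x5a9f
+ 0xc1a8 = 0x1c48
+ 0xd7a6 = 0xf3ee
One's complement: ~0xf3ee
Checksum = 0x0c11


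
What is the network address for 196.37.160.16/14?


IP:   11000100.00100101.10100000.00010000
Mask: 11111111.11111100.00000000.00000000
AND operation:
Net:  11000100.00100100.00000000.00000000
Network: 196.36.0.0/14


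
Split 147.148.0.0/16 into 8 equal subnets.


New prefix = 16 + 3 = 19
Each subnet has 8192 addresses
  147.148.0.0/19
  147.148.32.0/19
  147.148.64.0/19
  147.148.96.0/19
  147.148.128.0/19
  147.148.160.0/19
  147.148.192.0/19
  147.148.224.0/19
Subnets: 147.148.0.0/19, 147.148.32.0/19, 147.148.64.0/19, 147.148.96.0/19, 147.148.128.0/19, 147.148.160.0/19, 147.148.192.0/19, 147.148.224.0/19


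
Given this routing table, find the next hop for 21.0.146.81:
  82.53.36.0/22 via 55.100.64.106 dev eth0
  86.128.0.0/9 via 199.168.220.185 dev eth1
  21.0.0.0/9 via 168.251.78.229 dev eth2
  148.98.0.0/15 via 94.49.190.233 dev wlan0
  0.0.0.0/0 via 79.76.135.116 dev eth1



Longest prefix match for 21.0.146.81:
  /22 82.53.36.0: no
  /9 86.128.0.0: no
  /9 21.0.0.0: MATCH
  /15 148.98.0.0: no
  /0 0.0.0.0: MATCH
Selected: next-hop 168.251.78.229 via eth2 (matched /9)


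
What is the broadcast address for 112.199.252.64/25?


Network: 112.199.252.0/25
Host bits = 7
Set all host bits to 1:
Broadcast: 112.199.252.127


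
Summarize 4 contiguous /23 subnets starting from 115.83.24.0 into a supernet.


Original prefix: /23
Number of subnets: 4 = 2^2
New prefix = 23 - 2 = 21
Supernet: 115.83.24.0/21


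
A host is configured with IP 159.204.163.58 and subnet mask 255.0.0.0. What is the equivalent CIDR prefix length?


Binary: 11111111.00000000.00000000.00000000
Count leading 1s
Prefix: /8


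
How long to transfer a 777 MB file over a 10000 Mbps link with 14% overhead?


Effective throughput = 10000 * (1 - 14/100) = 8600 Mbps
File size in Mb = 777 * 8 = 6216 Mb
Time = 6216 / 8600
Time = 0.7228 seconds


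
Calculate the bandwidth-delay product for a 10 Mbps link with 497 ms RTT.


BDP = bandwidth * RTT
= 10 Mbps * 497 ms
= 10 * 1e6 * 497 / 1000 bits
= 4970000 bits
= 621250 bytes
= 606.6895 KB
BDP = 4970000 bits (621250 bytes)


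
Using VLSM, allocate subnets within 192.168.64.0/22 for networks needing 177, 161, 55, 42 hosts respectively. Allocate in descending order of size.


177 hosts -> /24 (254 usable): 192.168.64.0/24
161 hosts -> /24 (254 usable): 192.168.65.0/24
55 hosts -> /26 (62 usable): 192.168.66.0/26
42 hosts -> /26 (62 usable): 192.168.66.64/26
Allocation: 192.168.64.0/24 (177 hosts, 254 usable); 192.168.65.0/24 (161 hosts, 254 usable); 192.168.66.0/26 (55 hosts, 62 usable); 192.168.66.64/26 (42 hosts, 62 usable)


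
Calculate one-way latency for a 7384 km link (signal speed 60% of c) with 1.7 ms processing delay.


Speed = 0.6 * 3e5 km/s = 180000 km/s
Propagation delay = 7384 / 180000 = 0.041 s = 41.0222 ms
Processing delay = 1.7 ms
Total one-way latency = 42.7222 ms


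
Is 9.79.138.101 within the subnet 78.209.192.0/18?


Subnet network: 78.209.192.0
Test IP AND mask: 9.79.128.0
No, 9.79.138.101 is not in 78.209.192.0/18


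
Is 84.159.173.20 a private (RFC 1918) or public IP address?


RFC 1918 private ranges:
  10.0.0.0/8 (10.0.0.0 - 10.255.255.255)
  172.16.0.0/12 (172.16.0.0 - 172.31.255.255)
  192.168.0.0/16 (192.168.0.0 - 192.168.255.255)
Public (not in any RFC 1918 range)


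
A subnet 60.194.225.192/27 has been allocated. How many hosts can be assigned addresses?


Host bits = 32 - 27 = 5
Total addresses = 2^5 = 32
Usable = total - 2 (network and broadcast)
Usable hosts: 30


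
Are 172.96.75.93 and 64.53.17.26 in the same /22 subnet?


Mask: 255.255.252.0
172.96.75.93 AND mask = 172.96.72.0
64.53.17.26 AND mask = 64.53.16.0
No, different subnets (172.96.72.0 vs 64.53.16.0)


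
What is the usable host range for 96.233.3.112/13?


Network: 96.232.0.0
Broadcast: 96.239.255.255
First usable = network + 1
Last usable = broadcast - 1
Range: 96.232.0.1 to 96.239.255.254


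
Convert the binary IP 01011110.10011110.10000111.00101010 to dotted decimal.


01011110 = 94
10011110 = 158
10000111 = 135
00101010 = 42
IP: 94.158.135.42


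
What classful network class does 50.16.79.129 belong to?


First octet: 50
Binary: 00110010
0xxxxxxx -> Class A (1-126)
Class A, default mask 255.0.0.0 (/8)


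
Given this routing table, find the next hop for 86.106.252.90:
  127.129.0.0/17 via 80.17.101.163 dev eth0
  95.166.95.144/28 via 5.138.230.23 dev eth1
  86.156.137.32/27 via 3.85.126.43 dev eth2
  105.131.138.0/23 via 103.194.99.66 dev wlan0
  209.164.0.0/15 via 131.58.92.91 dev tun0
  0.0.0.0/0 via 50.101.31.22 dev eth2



Longest prefix match for 86.106.252.90:
  /17 127.129.0.0: no
  /28 95.166.95.144: no
  /27 86.156.137.32: no
  /23 105.131.138.0: no
  /15 209.164.0.0: no
  /0 0.0.0.0: MATCH
Selected: next-hop 50.101.31.22 via eth2 (matched /0)


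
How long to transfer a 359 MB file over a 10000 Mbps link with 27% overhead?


Effective throughput = 10000 * (1 - 27/100) = 7300 Mbps
File size in Mb = 359 * 8 = 2872 Mb
Time = 2872 / 7300
Time = 0.3934 seconds


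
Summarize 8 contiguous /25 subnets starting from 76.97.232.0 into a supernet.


Original prefix: /25
Number of subnets: 8 = 2^3
New prefix = 25 - 3 = 22
Supernet: 76.97.232.0/22


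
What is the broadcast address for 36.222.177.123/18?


Network: 36.222.128.0/18
Host bits = 14
Set all host bits to 1:
Broadcast: 36.222.191.255


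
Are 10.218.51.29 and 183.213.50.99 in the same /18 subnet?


Mask: 255.255.192.0
10.218.51.29 AND mask = 10.218.0.0
183.213.50.99 AND mask = 183.213.0.0
No, different subnets (10.218.0.0 vs 183.213.0.0)


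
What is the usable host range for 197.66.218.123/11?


Network: 197.64.0.0
Broadcast: 197.95.255.255
First usable = network + 1
Last usable = broadcast - 1
Range: 197.64.0.1 to 197.95.255.254


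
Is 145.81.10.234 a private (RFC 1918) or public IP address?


RFC 1918 private ranges:
  10.0.0.0/8 (10.0.0.0 - 10.255.255.255)
  172.16.0.0/12 (172.16.0.0 - 172.31.255.255)
  192.168.0.0/16 (192.168.0.0 - 192.168.255.255)
Public (not in any RFC 1918 range)


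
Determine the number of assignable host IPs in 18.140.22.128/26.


Host bits = 32 - 26 = 6
Total addresses = 2^6 = 64
Usable = total - 2 (network and broadcast)
Usable hosts: 62


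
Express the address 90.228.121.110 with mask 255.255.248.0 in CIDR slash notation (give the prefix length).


Binary: 11111111.11111111.11111000.00000000
Count leading 1s
Prefix: /21


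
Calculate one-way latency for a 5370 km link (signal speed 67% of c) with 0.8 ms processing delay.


Speed = 0.67 * 3e5 km/s = 201000 km/s
Propagation delay = 5370 / 201000 = 0.0267 s = 26.7164 ms
Processing delay = 0.8 ms
Total one-way latency = 27.5164 ms


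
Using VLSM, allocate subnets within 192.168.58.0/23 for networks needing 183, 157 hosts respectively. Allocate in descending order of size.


183 hosts -> /24 (254 usable): 192.168.58.0/24
157 hosts -> /24 (254 usable): 192.168.59.0/24
Allocation: 192.168.58.0/24 (183 hosts, 254 usable); 192.168.59.0/24 (157 hosts, 254 usable)


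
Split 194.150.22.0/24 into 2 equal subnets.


New prefix = 24 + 1 = 25
Each subnet has 128 addresses
  194.150.22.0/25
  194.150.22.128/25
Subnets: 194.150.22.0/25, 194.150.22.128/25


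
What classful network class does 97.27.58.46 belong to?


First octet: 97
Binary: 01100001
0xxxxxxx -> Class A (1-126)
Class A, default mask 255.0.0.0 (/8)


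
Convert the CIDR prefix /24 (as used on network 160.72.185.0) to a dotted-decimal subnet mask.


/24 means 24 network bits, 8 host bits
Binary: 11111111111111111111111100000000
Mask: 255.255.255.0


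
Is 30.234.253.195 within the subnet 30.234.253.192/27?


Subnet network: 30.234.253.192
Test IP AND mask: 30.234.253.192
Yes, 30.234.253.195 is in 30.234.253.192/27


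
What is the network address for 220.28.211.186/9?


IP:   11011100.00011100.11010011.10111010
Mask: 11111111.10000000.00000000.00000000
AND operation:
Net:  11011100.00000000.00000000.00000000
Network: 220.0.0.0/9


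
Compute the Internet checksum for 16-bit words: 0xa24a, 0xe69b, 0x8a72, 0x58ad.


Sum all words (with carry folding):
+ 0xa24a = 0xa24a
+ 0xe69b = 0x88e6
+ 0x8a72 = 0x1359
+ 0x58ad = 0x6c06
One's complement: ~0x6c06
Checksum = 0x93f9


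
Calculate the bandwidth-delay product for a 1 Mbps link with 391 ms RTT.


BDP = bandwidth * RTT
= 1 Mbps * 391 ms
= 1 * 1e6 * 391 / 1000 bits
= 391000 bits
= 48875 bytes
= 47.7295 KB
BDP = 391000 bits (48875 bytes)


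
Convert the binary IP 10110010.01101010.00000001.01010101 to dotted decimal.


10110010 = 178
01101010 = 106
00000001 = 1
01010101 = 85
IP: 178.106.1.85


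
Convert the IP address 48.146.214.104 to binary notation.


48 = 00110000
146 = 10010010
214 = 11010110
104 = 01101000
Binary: 00110000.10010010.11010110.01101000


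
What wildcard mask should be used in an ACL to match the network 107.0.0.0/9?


Subnet mask: 255.128.0.0
Wildcard = 255.255.255.255 - subnet mask
255 - 255 = 0
255 - 128 = 127
255 - 0 = 255
255 - 0 = 255
Wildcard: 0.127.255.255


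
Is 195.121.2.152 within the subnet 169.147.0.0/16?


Subnet network: 169.147.0.0
Test IP AND mask: 195.121.0.0
No, 195.121.2.152 is not in 169.147.0.0/16


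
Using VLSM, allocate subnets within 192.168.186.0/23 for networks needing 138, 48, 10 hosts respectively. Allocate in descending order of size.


138 hosts -> /24 (254 usable): 192.168.186.0/24
48 hosts -> /26 (62 usable): 192.168.187.0/26
10 hosts -> /28 (14 usable): 192.168.187.64/28
Allocation: 192.168.186.0/24 (138 hosts, 254 usable); 192.168.187.0/26 (48 hosts, 62 usable); 192.168.187.64/28 (10 hosts, 14 usable)


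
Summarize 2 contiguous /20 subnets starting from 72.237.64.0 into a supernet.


Original prefix: /20
Number of subnets: 2 = 2^1
New prefix = 20 - 1 = 19
Supernet: 72.237.64.0/19


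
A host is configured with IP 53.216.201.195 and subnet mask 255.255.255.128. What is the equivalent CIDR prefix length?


Binary: 11111111.11111111.11111111.10000000
Count leading 1s
Prefix: /25


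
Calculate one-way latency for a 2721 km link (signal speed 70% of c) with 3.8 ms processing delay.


Speed = 0.7 * 3e5 km/s = 210000 km/s
Propagation delay = 2721 / 210000 = 0.013 s = 12.9571 ms
Processing delay = 3.8 ms
Total one-way latency = 16.7571 ms


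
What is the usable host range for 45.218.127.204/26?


Network: 45.218.127.192
Broadcast: 45.218.127.255
First usable = network + 1
Last usable = broadcast - 1
Range: 45.218.127.193 to 45.218.127.254


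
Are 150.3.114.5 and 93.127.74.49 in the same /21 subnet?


Mask: 255.255.248.0
150.3.114.5 AND mask = 150.3.112.0
93.127.74.49 AND mask = 93.127.72.0
No, different subnets (150.3.112.0 vs 93.127.72.0)


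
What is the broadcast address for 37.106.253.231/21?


Network: 37.106.248.0/21
Host bits = 11
Set all host bits to 1:
Broadcast: 37.106.255.255


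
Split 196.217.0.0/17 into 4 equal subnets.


New prefix = 17 + 2 = 19
Each subnet has 8192 addresses
  196.217.0.0/19
  196.217.32.0/19
  196.217.64.0/19
  196.217.96.0/19
Subnets: 196.217.0.0/19, 196.217.32.0/19, 196.217.64.0/19, 196.217.96.0/19


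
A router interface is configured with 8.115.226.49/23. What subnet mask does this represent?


/23 means 23 network bits, 9 host bits
Binary: 11111111111111111111111000000000
Mask: 255.255.254.0


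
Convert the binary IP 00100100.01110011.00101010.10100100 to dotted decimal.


00100100 = 36
01110011 = 115
00101010 = 42
10100100 = 164
IP: 36.115.42.164


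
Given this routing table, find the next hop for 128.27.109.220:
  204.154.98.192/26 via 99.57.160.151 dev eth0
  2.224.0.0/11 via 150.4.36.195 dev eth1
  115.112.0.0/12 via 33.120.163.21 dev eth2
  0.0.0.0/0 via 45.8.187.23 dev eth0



Longest prefix match for 128.27.109.220:
  /26 204.154.98.192: no
  /11 2.224.0.0: no
  /12 115.112.0.0: no
  /0 0.0.0.0: MATCH
Selected: next-hop 45.8.187.23 via eth0 (matched /0)


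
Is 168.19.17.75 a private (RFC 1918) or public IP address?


RFC 1918 private ranges:
  10.0.0.0/8 (10.0.0.0 - 10.255.255.255)
  172.16.0.0/12 (172.16.0.0 - 172.31.255.255)
  192.168.0.0/16 (192.168.0.0 - 192.168.255.255)
Public (not in any RFC 1918 range)


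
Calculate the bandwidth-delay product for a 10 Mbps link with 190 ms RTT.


BDP = bandwidth * RTT
= 10 Mbps * 190 ms
= 10 * 1e6 * 190 / 1000 bits
= 1900000 bits
= 237500 bytes
= 231.9336 KB
BDP = 1900000 bits (237500 bytes)


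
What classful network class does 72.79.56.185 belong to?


First octet: 72
Binary: 01001000
0xxxxxxx -> Class A (1-126)
Class A, default mask 255.0.0.0 (/8)


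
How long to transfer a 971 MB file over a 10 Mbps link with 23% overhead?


Effective throughput = 10 * (1 - 23/100) = 7.7 Mbps
File size in Mb = 971 * 8 = 7768 Mb
Time = 7768 / 7.7
Time = 1008.8312 seconds


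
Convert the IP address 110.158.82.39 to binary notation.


110 = 01101110
158 = 10011110
82 = 01010010
39 = 00100111
Binary: 01101110.10011110.01010010.00100111


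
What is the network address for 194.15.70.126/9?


IP:   11000010.00001111.01000110.01111110
Mask: 11111111.10000000.00000000.00000000
AND operation:
Net:  11000010.00000000.00000000.00000000
Network: 194.0.0.0/9


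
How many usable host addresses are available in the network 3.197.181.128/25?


Host bits = 32 - 25 = 7
Total addresses = 2^7 = 128
Usable = total - 2 (network and broadcast)
Usable hosts: 126


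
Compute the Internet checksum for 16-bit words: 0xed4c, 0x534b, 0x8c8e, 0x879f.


Sum all words (with carry folding):
+ 0xed4c = 0xed4c
+ 0x534b = 0x4098
+ 0x8c8e = 0xcd26
+ 0x879f = 0x54c6
One's complement: ~0x54c6
Checksum = 0xab39


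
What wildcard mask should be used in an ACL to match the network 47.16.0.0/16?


Subnet mask: 255.255.0.0
Wildcard = 255.255.255.255 - subnet mask
255 - 255 = 0
255 - 255 = 0
255 - 0 = 255
255 - 0 = 255
Wildcard: 0.0.255.255


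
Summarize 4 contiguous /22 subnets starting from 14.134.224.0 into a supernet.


Original prefix: /22
Number of subnets: 4 = 2^2
New prefix = 22 - 2 = 20
Supernet: 14.134.224.0/20


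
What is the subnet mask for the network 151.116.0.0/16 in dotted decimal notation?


/16 means 16 network bits, 16 host bits
Binary: 11111111111111110000000000000000
Mask: 255.255.0.0


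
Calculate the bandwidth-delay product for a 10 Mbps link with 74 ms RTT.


BDP = bandwidth * RTT
= 10 Mbps * 74 ms
= 10 * 1e6 * 74 / 1000 bits
= 740000 bits
= 92500 bytes
= 90.332 KB
BDP = 740000 bits (92500 bytes)


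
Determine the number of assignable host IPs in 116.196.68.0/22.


Host bits = 32 - 22 = 10
Total addresses = 2^10 = 1024
Usable = total - 2 (network and broadcast)
Usable hosts: 1022


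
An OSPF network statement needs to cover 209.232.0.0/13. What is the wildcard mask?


Subnet mask: 255.248.0.0
Wildcard = 255.255.255.255 - subnet mask
255 - 255 = 0
255 - 248 = 7
255 - 0 = 255
255 - 0 = 255
Wildcard: 0.7.255.255
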